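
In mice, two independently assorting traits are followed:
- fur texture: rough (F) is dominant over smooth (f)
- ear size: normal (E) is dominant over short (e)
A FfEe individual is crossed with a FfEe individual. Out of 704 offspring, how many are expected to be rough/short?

Dihybrid cross FfEe × FfEe — consider each gene separately:
fur texture: Ff × Ff → 1 FF, 2 Ff, 1 ff → 3 F_ : 1 ff (out of 4)
ear size: Ee × Ee → 1 EE, 2 Ee, 1 ee → 3 E_ : 1 ee (out of 4)
Combine (counts out of 4 × 4 = 16): rough/normal (F_E_) = 3×3 = 9; rough/short (F_ee) = 3×1 = 3; smooth/normal (ffE_) = 1×3 = 3; smooth/short (ffee) = 1×1 = 1
Phenotype counts (out of 16): 9 rough/normal, 3 rough/short, 3 smooth/normal, 1 smooth/short
rough/short: 3 out of 16 → fraction 3/16
Expected count = 3/16 × 704 = 132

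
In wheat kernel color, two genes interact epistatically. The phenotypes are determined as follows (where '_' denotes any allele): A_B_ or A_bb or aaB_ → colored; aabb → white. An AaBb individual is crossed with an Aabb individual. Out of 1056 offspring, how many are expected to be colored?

Cross: AaBb × Aabb — consider each gene separately:
A gene: Aa × Aa → 1 AA, 2 Aa, 1 aa → 3 A_ : 1 aa (out of 4)
B gene: Bb × bb → 2 Bb, 2 bb → 2 B_ : 2 bb (out of 4)
Genotype classes (out of 4 × 4 = 16): A_B_ = 3×2 = 6; A_bb = 3×2 = 6; aaB_ = 1×2 = 2; aabb = 1×2 = 2
Apply the phenotype rules: A_B_ (6) + A_bb (6) + aaB_ (2) → colored; aabb (2) → white
Phenotype counts (out of 16): 14 colored, 2 white
colored: 14 out of 16 → fraction 7/8
Expected count = 7/8 × 1056 = 924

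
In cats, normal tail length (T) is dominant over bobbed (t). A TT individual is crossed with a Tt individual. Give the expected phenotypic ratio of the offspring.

Punnett square for TT × Tt:
Offspring genotypes: 2 TT, 2 Tt
normal: 4, bobbed: 0
Ratio: all normal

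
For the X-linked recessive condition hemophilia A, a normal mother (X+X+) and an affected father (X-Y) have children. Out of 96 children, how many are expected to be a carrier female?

Cross: X+X+ × X-Y
Offspring: 2 X+X-, 2 X+Y
Probability of a carrier female: 2/4 = 1/2
Expected count = 1/2 × 96 = 48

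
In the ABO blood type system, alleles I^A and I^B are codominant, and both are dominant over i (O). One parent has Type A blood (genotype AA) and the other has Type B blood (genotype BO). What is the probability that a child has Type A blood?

Cross: AA × BO
Possible offspring genotypes: 2 AB, 2 AO
Blood type counts: 2 Type AB, 2 Type A
Probability of Type A: 2/4 = 1/2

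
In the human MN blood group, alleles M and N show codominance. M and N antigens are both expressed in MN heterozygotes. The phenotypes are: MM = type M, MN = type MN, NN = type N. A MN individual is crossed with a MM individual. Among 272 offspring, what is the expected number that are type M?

Punnett square for MN × MM:
Offspring genotypes: 2 MM, 2 MN
Phenotype counts: 2 type M, 2 type MN
type M: 2 out of 4 → fraction 1/2
Expected count = 1/2 × 272 = 136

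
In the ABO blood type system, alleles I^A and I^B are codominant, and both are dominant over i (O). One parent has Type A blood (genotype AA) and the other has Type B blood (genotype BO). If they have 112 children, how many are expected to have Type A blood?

Cross: AA × BO
Possible offspring genotypes: 2 AB, 2 AO
Blood type counts: 2 Type AB, 2 Type A
Probability of Type A: 2/4 = 1/2
Expected count = 1/2 × 112 = 56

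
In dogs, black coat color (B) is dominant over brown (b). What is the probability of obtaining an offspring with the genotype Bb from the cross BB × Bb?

Punnett square for BB × Bb:
Offspring genotypes: 2 BB, 2 Bb
Total offspring: 4
Count with target: 2
Probability: 2/4 = 1/2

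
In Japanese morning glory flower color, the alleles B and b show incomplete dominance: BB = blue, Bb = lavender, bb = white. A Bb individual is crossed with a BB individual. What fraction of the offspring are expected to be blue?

Punnett square for Bb × BB:
Offspring genotypes: 2 BB, 2 Bb
Phenotype counts: 2 blue, 2 lavender
blue: 2 out of 4
Probability: 2/4 = 1/2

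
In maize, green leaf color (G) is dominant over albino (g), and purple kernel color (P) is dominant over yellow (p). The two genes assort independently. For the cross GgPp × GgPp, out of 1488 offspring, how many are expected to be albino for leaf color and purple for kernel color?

Dihybrid cross GgPp × GgPp — consider each gene separately:
leaf color: Gg × Gg → 1 GG, 2 Gg, 1 gg → 3 G_ : 1 gg (out of 4)
kernel color: Pp × Pp → 1 PP, 2 Pp, 1 pp → 3 P_ : 1 pp (out of 4)
Looking for: albino (gg) and purple (P_)
P(albino) = 1/4, P(purple) = 3/4
P(both) = 1/4 × 3/4 = 3/16
Expected count = 3/16 × 1488 = 279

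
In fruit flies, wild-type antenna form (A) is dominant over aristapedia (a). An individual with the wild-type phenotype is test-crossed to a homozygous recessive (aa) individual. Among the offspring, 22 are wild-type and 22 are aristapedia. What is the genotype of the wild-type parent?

Test cross: ? × aa
Offspring: 22 wild-type, 22 aristapedia — approximately 1:1.
A 1:1 ratio in a test cross indicates the unknown parent is heterozygous (Aa).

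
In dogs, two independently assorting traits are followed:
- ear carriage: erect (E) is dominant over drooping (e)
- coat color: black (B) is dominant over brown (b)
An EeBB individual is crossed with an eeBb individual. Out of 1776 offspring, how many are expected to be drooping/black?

Dihybrid cross EeBB × eeBb — consider each gene separately:
ear carriage: Ee × ee → 2 Ee, 2 ee → 2 E_ : 2 ee (out of 4)
coat color: BB × Bb → 2 BB, 2 Bb → 4 B_ (out of 4)
Combine (counts out of 4 × 4 = 16): erect/black (E_B_) = 2×4 = 8; drooping/black (eeB_) = 2×4 = 8
Phenotype counts (out of 16): 8 erect/black, 8 drooping/black
drooping/black: 8 out of 16 → fraction 1/2
Expected count = 1/2 × 1776 = 888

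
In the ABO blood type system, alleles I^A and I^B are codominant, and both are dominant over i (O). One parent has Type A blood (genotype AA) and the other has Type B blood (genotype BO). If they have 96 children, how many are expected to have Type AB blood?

Cross: AA × BO
Possible offspring genotypes: 2 AB, 2 AO
Blood type counts: 2 Type AB, 2 Type A
Probability of Type AB: 2/4 = 1/2
Expected count = 1/2 × 96 = 48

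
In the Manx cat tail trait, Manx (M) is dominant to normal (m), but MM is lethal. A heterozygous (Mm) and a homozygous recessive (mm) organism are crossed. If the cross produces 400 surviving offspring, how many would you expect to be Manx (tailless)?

Cross: Mm × mm
Punnett square offspring (before lethality): 2 Mm, 2 mm
No MM offspring are produced in this cross.
Manx (tailless): 2 out of 4 → fraction 1/2
Expected count = 1/2 × 400 = 200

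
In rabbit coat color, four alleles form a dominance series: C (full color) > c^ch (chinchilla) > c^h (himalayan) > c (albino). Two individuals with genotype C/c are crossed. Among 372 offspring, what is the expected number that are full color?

Cross: C/c × C/c
Allele dominance: C > c^ch > c^h > c
Offspring genotypes: 1 C/C, 2 C/c, 1 c/c
Phenotype counts: 3 full color, 1 albino
full color: 3 out of 4 → fraction 3/4
Expected count = 3/4 × 372 = 279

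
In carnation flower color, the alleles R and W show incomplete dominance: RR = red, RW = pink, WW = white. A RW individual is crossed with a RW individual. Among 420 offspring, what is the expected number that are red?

Punnett square for RW × RW:
Offspring genotypes: 1 RR, 2 RW, 1 WW
Phenotype counts: 1 red, 2 pink, 1 white
red: 1 out of 4 → fraction 1/4
Expected count = 1/4 × 420 = 105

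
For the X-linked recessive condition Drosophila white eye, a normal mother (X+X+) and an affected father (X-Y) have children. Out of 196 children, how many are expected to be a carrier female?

Cross: X+X+ × X-Y
Offspring: 2 X+X-, 2 X+Y
Probability of a carrier female: 2/4 = 1/2
Expected count = 1/2 × 196 = 98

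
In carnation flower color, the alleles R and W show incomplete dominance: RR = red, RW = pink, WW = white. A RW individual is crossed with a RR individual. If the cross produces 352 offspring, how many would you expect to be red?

Punnett square for RW × RR:
Offspring genotypes: 2 RR, 2 RW
Phenotype counts: 2 red, 2 pink
red: 2 out of 4 → fraction 1/2
Expected count = 1/2 × 352 = 176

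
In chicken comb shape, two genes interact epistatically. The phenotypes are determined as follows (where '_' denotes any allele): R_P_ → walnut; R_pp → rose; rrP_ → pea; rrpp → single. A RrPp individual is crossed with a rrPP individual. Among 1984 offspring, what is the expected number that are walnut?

Cross: RrPp × rrPP — consider each gene separately:
R gene: Rr × rr → 2 Rr, 2 rr → 2 R_ : 2 rr (out of 4)
P gene: Pp × PP → 2 PP, 2 Pp → 4 P_ (out of 4)
Genotype classes (out of 4 × 4 = 16): R_P_ = 2×4 = 8; rrP_ = 2×4 = 8
Apply the phenotype rules: R_P_ (8) → walnut; rrP_ (8) → pea
Phenotype counts (out of 16): 8 walnut, 8 pea
walnut: 8 out of 16 → fraction 1/2
Expected count = 1/2 × 1984 = 992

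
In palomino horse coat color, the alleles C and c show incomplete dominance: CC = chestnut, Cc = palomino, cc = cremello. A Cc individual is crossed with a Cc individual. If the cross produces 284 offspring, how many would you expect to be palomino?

Punnett square for Cc × Cc:
Offspring genotypes: 1 CC, 2 Cc, 1 cc
Phenotype counts: 1 chestnut, 2 palomino, 1 cremello
palomino: 2 out of 4 → fraction 1/2
Expected count = 1/2 × 284 = 142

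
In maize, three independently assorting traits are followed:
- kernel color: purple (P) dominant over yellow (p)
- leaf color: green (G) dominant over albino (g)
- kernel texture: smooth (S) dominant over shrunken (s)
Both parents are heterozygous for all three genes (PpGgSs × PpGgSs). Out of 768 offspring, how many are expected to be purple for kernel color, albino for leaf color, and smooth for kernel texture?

Trihybrid cross: PpGgSs × PpGgSs
Each trait segregates independently with a 3:1 phenotypic ratio, so each gene contributes 3/4 (dominant) or 1/4 (recessive).
Target: purple (kernel color), albino (leaf color), smooth (kernel texture)
Probability = product of independent per-trait probabilities
= 3/4 × 1/4 × 3/4 = 9/64
Expected count = 9/64 × 768 = 108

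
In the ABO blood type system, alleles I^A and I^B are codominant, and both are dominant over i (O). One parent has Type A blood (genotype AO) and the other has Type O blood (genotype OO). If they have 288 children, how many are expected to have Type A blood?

Cross: AO × OO
Possible offspring genotypes: 2 AO, 2 OO
Blood type counts: 2 Type A, 2 Type O
Probability of Type A: 2/4 = 1/2
Expected count = 1/2 × 288 = 144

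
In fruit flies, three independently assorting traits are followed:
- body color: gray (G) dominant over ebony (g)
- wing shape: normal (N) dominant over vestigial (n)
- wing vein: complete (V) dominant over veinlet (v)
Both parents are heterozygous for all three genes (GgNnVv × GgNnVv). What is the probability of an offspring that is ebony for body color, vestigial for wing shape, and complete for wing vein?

Trihybrid cross: GgNnVv × GgNnVv
Each trait segregates independently with a 3:1 phenotypic ratio, so each gene contributes 3/4 (dominant) or 1/4 (recessive).
Target: ebony (body color), vestigial (wing shape), complete (wing vein)
Probability = product of independent per-trait probabilities
= 1/4 × 1/4 × 3/4 = 3/64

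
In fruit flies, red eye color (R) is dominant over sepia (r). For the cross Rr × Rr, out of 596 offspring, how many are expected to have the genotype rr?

Punnett square for Rr × Rr:
Offspring genotypes: 1 RR, 2 Rr, 1 rr
Total offspring: 4
Count with target: 1
Probability: 1/4
Expected count = 1/4 × 596 = 149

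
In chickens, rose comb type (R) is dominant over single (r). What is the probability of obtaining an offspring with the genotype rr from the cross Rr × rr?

Punnett square for Rr × rr:
Offspring genotypes: 2 Rr, 2 rr
Total offspring: 4
Count with target: 2
Probability: 2/4 = 1/2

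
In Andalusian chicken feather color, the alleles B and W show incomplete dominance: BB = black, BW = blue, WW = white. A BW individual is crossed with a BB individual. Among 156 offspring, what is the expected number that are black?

Punnett square for BW × BB:
Offspring genotypes: 2 BB, 2 BW
Phenotype counts: 2 black, 2 blue
black: 2 out of 4 → fraction 1/2
Expected count = 1/2 × 156 = 78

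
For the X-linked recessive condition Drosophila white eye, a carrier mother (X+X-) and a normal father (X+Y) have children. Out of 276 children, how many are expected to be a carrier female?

Cross: X+X- × X+Y
Offspring: 1 X+X+, 1 X+Y, 1 X+X-, 1 X-Y
Probability of a carrier female: 1/4
Expected count = 1/4 × 276 = 69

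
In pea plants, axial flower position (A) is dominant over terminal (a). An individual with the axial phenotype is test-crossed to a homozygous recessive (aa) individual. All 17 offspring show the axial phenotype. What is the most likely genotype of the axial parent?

Test cross: ? × aa
All offspring are axial.
If the unknown parent were heterozygous (Aa), about half of 17 offspring would be terminal; none are. The unknown parent is most likely homozygous dominant (AA).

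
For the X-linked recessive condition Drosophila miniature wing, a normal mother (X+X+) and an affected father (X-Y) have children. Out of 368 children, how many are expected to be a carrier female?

Cross: X+X+ × X-Y
Offspring: 2 X+X-, 2 X+Y
Probability of a carrier female: 2/4 = 1/2
Expected count = 1/2 × 368 = 184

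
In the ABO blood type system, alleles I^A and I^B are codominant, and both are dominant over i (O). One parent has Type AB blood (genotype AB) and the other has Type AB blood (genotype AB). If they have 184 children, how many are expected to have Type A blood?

Cross: AB × AB
Possible offspring genotypes: 1 AA, 2 AB, 1 BB
Blood type counts: 1 Type A, 2 Type AB, 1 Type B
Probability of Type A: 1/4
Expected count = 1/4 × 184 = 46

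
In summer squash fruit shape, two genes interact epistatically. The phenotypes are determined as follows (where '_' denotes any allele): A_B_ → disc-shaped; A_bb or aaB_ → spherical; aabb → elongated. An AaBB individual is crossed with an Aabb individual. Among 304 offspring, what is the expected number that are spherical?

Cross: AaBB × Aabb — consider each gene separately:
A gene: Aa × Aa → 1 AA, 2 Aa, 1 aa → 3 A_ : 1 aa (out of 4)
B gene: BB × bb → 4 Bb → 4 B_ (out of 4)
Genotype classes (out of 4 × 4 = 16): A_B_ = 3×4 = 12; aaB_ = 1×4 = 4
Apply the phenotype rules: A_B_ (12) → disc-shaped; aaB_ (4) → spherical
Phenotype counts (out of 16): 12 disc-shaped, 4 spherical
spherical: 4 out of 16 → fraction 1/4
Expected count = 1/4 × 304 = 76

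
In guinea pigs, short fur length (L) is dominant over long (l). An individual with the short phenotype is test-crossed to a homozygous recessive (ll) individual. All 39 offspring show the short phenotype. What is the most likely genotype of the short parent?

Test cross: ? × ll
All offspring are short.
If the unknown parent were heterozygous (Ll), about half of 39 offspring would be long; none are. The unknown parent is most likely homozygous dominant (LL).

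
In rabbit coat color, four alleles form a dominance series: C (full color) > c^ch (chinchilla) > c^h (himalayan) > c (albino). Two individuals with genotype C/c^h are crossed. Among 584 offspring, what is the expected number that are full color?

Cross: C/c^h × C/c^h
Allele dominance: C > c^ch > c^h > c
Offspring genotypes: 1 C/C, 2 C/c^h, 1 c^h/c^h
Phenotype counts: 3 full color, 1 himalayan
full color: 3 out of 4 → fraction 3/4
Expected count = 3/4 × 584 = 438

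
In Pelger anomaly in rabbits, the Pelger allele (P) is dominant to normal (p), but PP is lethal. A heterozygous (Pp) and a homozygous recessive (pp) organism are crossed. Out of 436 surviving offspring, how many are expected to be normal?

Cross: Pp × pp
Punnett square offspring (before lethality): 2 Pp, 2 pp
No PP offspring are produced in this cross.
normal: 2 out of 4 → fraction 1/2
Expected count = 1/2 × 436 = 218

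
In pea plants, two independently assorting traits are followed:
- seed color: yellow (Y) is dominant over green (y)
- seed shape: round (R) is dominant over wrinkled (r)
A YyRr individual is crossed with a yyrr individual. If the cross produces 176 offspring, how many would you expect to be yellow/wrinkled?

Dihybrid cross YyRr × yyrr — consider each gene separately:
seed color: Yy × yy → 2 Yy, 2 yy → 2 Y_ : 2 yy (out of 4)
seed shape: Rr × rr → 2 Rr, 2 rr → 2 R_ : 2 rr (out of 4)
Combine (counts out of 4 × 4 = 16): yellow/round (Y_R_) = 2×2 = 4; yellow/wrinkled (Y_rr) = 2×2 = 4; green/round (yyR_) = 2×2 = 4; green/wrinkled (yyrr) = 2×2 = 4
Phenotype counts (out of 16): 4 yellow/round, 4 yellow/wrinkled, 4 green/round, 4 green/wrinkled
yellow/wrinkled: 4 out of 16 → fraction 1/4
Expected count = 1/4 × 176 = 44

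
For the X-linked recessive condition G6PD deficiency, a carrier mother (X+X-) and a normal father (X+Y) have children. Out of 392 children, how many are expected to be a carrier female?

Cross: X+X- × X+Y
Offspring: 1 X+X+, 1 X+Y, 1 X+X-, 1 X-Y
Probability of a carrier female: 1/4
Expected count = 1/4 × 392 = 98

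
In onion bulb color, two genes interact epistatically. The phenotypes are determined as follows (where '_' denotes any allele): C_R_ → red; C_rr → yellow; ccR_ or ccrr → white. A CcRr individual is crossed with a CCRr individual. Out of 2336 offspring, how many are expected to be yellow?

Cross: CcRr × CCRr — consider each gene separately:
C gene: Cc × CC → 2 CC, 2 Cc → 4 C_ (out of 4)
R gene: Rr × Rr → 1 RR, 2 Rr, 1 rr → 3 R_ : 1 rr (out of 4)
Genotype classes (out of 4 × 4 = 16): C_R_ = 4×3 = 12; C_rr = 4×1 = 4
Apply the phenotype rules: C_R_ (12) → red; C_rr (4) → yellow
Phenotype counts (out of 16): 12 red, 4 yellow
yellow: 4 out of 16 → fraction 1/4
Expected count = 1/4 × 2336 = 584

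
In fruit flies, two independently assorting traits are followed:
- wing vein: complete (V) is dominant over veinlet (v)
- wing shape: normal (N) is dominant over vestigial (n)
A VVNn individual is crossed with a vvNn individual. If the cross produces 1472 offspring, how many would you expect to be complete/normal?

Dihybrid cross VVNn × vvNn — consider each gene separately:
wing vein: VV × vv → 4 Vv → 4 V_ (out of 4)
wing shape: Nn × Nn → 1 NN, 2 Nn, 1 nn → 3 N_ : 1 nn (out of 4)
Combine (counts out of 4 × 4 = 16): complete/normal (V_N_) = 4×3 = 12; complete/vestigial (V_nn) = 4×1 = 4
Phenotype counts (out of 16): 12 complete/normal, 4 complete/vestigial
complete/normal: 12 out of 16 → fraction 3/4
Expected count = 3/4 × 1472 = 1104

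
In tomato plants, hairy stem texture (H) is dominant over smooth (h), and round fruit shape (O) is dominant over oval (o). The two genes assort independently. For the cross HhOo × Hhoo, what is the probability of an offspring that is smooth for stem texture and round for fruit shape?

Dihybrid cross HhOo × Hhoo — consider each gene separately:
stem texture: Hh × Hh → 1 HH, 2 Hh, 1 hh → 3 H_ : 1 hh (out of 4)
fruit shape: Oo × oo → 2 Oo, 2 oo → 2 O_ : 2 oo (out of 4)
Looking for: smooth (hh) and round (O_)
P(smooth) = 1/4, P(round) = 2/4
P(both) = 1/4 × 2/4 = 2/16 = 1/8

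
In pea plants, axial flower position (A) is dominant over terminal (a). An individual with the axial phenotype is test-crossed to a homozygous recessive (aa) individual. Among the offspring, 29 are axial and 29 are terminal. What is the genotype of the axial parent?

Test cross: ? × aa
Offspring: 29 axial, 29 terminal — approximately 1:1.
A 1:1 ratio in a test cross indicates the unknown parent is heterozygous (Aa).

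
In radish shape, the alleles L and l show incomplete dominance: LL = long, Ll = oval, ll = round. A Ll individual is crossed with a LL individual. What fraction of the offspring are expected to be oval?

Punnett square for Ll × LL:
Offspring genotypes: 2 LL, 2 Ll
Phenotype counts: 2 long, 2 oval
oval: 2 out of 4
Probability: 2/4 = 1/2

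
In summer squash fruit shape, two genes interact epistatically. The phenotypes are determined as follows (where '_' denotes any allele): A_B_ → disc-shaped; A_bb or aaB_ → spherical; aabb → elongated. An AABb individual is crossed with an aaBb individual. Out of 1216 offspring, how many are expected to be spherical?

Cross: AABb × aaBb — consider each gene separately:
A gene: AA × aa → 4 Aa → 4 A_ (out of 4)
B gene: Bb × Bb → 1 BB, 2 Bb, 1 bb → 3 B_ : 1 bb (out of 4)
Genotype classes (out of 4 × 4 = 16): A_B_ = 4×3 = 12; A_bb = 4×1 = 4
Apply the phenotype rules: A_B_ (12) → disc-shaped; A_bb (4) → spherical
Phenotype counts (out of 16): 12 disc-shaped, 4 spherical
spherical: 4 out of 16 → fraction 1/4
Expected count = 1/4 × 1216 = 304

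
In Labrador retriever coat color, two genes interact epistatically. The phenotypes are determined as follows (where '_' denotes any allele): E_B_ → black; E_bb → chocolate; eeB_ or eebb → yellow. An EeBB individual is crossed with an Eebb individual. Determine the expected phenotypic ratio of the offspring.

Cross: EeBB × Eebb — consider each gene separately:
E gene: Ee × Ee → 1 EE, 2 Ee, 1 ee → 3 E_ : 1 ee (out of 4)
B gene: BB × bb → 4 Bb → 4 B_ (out of 4)
Genotype classes (out of 4 × 4 = 16): E_B_ = 3×4 = 12; eeB_ = 1×4 = 4
Apply the phenotype rules: E_B_ (12) → black; eeB_ (4) → yellow
Phenotype counts (out of 16): 12 black, 4 yellow
Ratio: 3 black : 1 yellow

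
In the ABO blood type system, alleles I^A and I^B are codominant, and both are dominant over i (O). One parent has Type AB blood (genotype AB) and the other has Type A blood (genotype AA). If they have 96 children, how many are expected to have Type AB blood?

Cross: AB × AA
Possible offspring genotypes: 2 AA, 2 AB
Blood type counts: 2 Type A, 2 Type AB
Probability of Type AB: 2/4 = 1/2
Expected count = 1/2 × 96 = 48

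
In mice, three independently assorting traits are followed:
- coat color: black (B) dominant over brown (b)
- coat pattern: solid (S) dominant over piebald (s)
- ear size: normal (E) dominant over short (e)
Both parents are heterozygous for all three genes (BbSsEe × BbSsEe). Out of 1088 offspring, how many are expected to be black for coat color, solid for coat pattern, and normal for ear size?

Trihybrid cross: BbSsEe × BbSsEe
Each trait segregates independently with a 3:1 phenotypic ratio, so each gene contributes 3/4 (dominant) or 1/4 (recessive).
Target: black (coat color), solid (coat pattern), normal (ear size)
Probability = product of independent per-trait probabilities
= 3/4 × 3/4 × 3/4 = 27/64
Expected count = 27/64 × 1088 = 459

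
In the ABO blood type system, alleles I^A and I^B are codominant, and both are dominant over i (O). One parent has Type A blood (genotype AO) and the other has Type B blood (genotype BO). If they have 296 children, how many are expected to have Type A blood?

Cross: AO × BO
Possible offspring genotypes: 1 AB, 1 AO, 1 BO, 1 OO
Blood type counts: 1 Type AB, 1 Type A, 1 Type B, 1 Type O
Probability of Type A: 1/4
Expected count = 1/4 × 296 = 74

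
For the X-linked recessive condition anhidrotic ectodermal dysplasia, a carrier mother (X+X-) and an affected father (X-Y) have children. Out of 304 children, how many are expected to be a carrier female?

Cross: X+X- × X-Y
Offspring: 1 X+X-, 1 X+Y, 1 X-X-, 1 X-Y
Probability of a carrier female: 1/4
Expected count = 1/4 × 304 = 76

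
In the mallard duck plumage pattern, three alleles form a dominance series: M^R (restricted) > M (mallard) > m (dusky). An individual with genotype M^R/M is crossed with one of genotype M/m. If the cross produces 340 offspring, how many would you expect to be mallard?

Cross: M^R/M × M/m
Allele dominance: M^R > M > m
Offspring genotypes: 1 M^R/M, 1 M^R/m, 1 M/M, 1 M/m
Phenotype counts: 2 restricted, 2 mallard
mallard: 2 out of 4 → fraction 1/2
Expected count = 1/2 × 340 = 170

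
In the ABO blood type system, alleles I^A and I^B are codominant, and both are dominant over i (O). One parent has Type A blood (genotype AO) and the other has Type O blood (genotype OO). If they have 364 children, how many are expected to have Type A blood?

Cross: AO × OO
Possible offspring genotypes: 2 AO, 2 OO
Blood type counts: 2 Type A, 2 Type O
Probability of Type A: 2/4 = 1/2
Expected count = 1/2 × 364 = 182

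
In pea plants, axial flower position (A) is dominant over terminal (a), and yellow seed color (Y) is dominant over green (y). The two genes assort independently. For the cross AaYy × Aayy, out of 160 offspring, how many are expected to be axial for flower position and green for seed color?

Dihybrid cross AaYy × Aayy — consider each gene separately:
flower position: Aa × Aa → 1 AA, 2 Aa, 1 aa → 3 A_ : 1 aa (out of 4)
seed color: Yy × yy → 2 Yy, 2 yy → 2 Y_ : 2 yy (out of 4)
Looking for: axial (A_) and green (yy)
P(axial) = 3/4, P(green) = 2/4
P(both) = 3/4 × 2/4 = 6/16 = 3/8
Expected count = 3/8 × 160 = 60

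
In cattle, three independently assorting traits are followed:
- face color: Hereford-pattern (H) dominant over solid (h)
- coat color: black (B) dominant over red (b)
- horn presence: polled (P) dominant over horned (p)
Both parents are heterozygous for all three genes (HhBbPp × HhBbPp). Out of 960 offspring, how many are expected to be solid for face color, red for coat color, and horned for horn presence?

Trihybrid cross: HhBbPp × HhBbPp
Each trait segregates independently with a 3:1 phenotypic ratio, so each gene contributes 3/4 (dominant) or 1/4 (recessive).
Target: solid (face color), red (coat color), horned (horn presence)
Probability = product of independent per-trait probabilities
= 1/4 × 1/4 × 1/4 = 1/64
Expected count = 1/64 × 960 = 15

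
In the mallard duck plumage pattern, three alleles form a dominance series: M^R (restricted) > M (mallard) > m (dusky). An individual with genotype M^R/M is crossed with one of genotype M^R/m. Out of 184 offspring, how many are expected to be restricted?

Cross: M^R/M × M^R/m
Allele dominance: M^R > M > m
Offspring genotypes: 1 M^R/M^R, 1 M^R/m, 1 M^R/M, 1 M/m
Phenotype counts: 3 restricted, 1 mallard
restricted: 3 out of 4 → fraction 3/4
Expected count = 3/4 × 184 = 138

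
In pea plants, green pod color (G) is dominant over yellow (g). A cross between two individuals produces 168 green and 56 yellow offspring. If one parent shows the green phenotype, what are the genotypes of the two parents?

Observed offspring: 168 green, 56 yellow
The observed ratio simplifies to 3:1. Yellow (gg) offspring appear, so each parent must contribute one g allele. The parent stated to show green carries G, so it is Gg. The other parent is then either Gg or gg: Gg × gg would give a 1:1 split, whereas Gg × Gg gives 3:1 — matching the data. So both parents are heterozygous (Gg × Gg).
Parent genotypes: Gg × Gg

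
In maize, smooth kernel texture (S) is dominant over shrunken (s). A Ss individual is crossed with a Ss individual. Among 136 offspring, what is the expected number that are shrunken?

Punnett square for Ss × Ss:
Offspring genotypes: 1 SS, 2 Ss, 1 ss
smooth: 3, shrunken: 1
shrunken: 1 out of 4 → fraction 1/4
Expected count = 1/4 × 136 = 34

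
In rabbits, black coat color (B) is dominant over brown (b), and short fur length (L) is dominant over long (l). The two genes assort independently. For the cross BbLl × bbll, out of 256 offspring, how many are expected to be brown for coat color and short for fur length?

Dihybrid cross BbLl × bbll — consider each gene separately:
coat color: Bb × bb → 2 Bb, 2 bb → 2 B_ : 2 bb (out of 4)
fur length: Ll × ll → 2 Ll, 2 ll → 2 L_ : 2 ll (out of 4)
Looking for: brown (bb) and short (L_)
P(brown) = 2/4, P(short) = 2/4
P(both) = 2/4 × 2/4 = 4/16 = 1/4
Expected count = 1/4 × 256 = 64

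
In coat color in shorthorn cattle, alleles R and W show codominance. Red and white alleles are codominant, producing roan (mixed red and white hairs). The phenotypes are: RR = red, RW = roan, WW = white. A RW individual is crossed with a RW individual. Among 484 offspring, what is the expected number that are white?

Punnett square for RW × RW:
Offspring genotypes: 1 RR, 2 RW, 1 WW
Phenotype counts: 1 red, 2 roan, 1 white
white: 1 out of 4 → fraction 1/4
Expected count = 1/4 × 484 = 121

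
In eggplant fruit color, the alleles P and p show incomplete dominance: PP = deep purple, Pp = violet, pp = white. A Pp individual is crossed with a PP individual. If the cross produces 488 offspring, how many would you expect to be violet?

Punnett square for Pp × PP:
Offspring genotypes: 2 PP, 2 Pp
Phenotype counts: 2 deep purple, 2 violet
violet: 2 out of 4 → fraction 1/2
Expected count = 1/2 × 488 = 244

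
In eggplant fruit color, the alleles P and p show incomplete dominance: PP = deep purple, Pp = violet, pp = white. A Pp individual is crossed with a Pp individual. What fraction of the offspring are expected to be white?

Punnett square for Pp × Pp:
Offspring genotypes: 1 PP, 2 Pp, 1 pp
Phenotype counts: 1 deep purple, 2 violet, 1 white
white: 1 out of 4
Probability: 1/4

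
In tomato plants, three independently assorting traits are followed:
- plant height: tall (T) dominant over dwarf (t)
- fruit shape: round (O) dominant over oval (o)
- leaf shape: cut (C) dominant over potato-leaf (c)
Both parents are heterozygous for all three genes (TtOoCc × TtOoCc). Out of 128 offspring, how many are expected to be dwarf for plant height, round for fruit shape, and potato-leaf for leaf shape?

Trihybrid cross: TtOoCc × TtOoCc
Each trait segregates independently with a 3:1 phenotypic ratio, so each gene contributes 3/4 (dominant) or 1/4 (recessive).
Target: dwarf (plant height), round (fruit shape), potato-leaf (leaf shape)
Probability = product of independent per-trait probabilities
= 1/4 × 3/4 × 1/4 = 3/64
Expected count = 3/64 × 128 = 6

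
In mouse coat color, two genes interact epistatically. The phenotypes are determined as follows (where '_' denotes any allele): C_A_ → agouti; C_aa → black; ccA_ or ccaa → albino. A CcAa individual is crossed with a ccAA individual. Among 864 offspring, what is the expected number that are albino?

Cross: CcAa × ccAA — consider each gene separately:
C gene: Cc × cc → 2 Cc, 2 cc → 2 C_ : 2 cc (out of 4)
A gene: Aa × AA → 2 AA, 2 Aa → 4 A_ (out of 4)
Genotype classes (out of 4 × 4 = 16): C_A_ = 2×4 = 8; ccA_ = 2×4 = 8
Apply the phenotype rules: C_A_ (8) → agouti; ccA_ (8) → albino
Phenotype counts (out of 16): 8 agouti, 8 albino
albino: 8 out of 16 → fraction 1/2
Expected count = 1/2 × 864 = 432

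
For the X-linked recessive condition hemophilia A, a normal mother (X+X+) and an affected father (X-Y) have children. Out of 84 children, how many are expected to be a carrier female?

Cross: X+X+ × X-Y
Offspring: 2 X+X-, 2 X+Y
Probability of a carrier female: 2/4 = 1/2
Expected count = 1/2 × 84 = 42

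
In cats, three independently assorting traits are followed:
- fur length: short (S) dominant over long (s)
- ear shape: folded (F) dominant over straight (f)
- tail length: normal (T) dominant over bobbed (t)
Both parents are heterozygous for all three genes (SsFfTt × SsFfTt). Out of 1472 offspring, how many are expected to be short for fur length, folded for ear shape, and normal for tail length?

Trihybrid cross: SsFfTt × SsFfTt
Each trait segregates independently with a 3:1 phenotypic ratio, so each gene contributes 3/4 (dominant) or 1/4 (recessive).
Target: short (fur length), folded (ear shape), normal (tail length)
Probability = product of independent per-trait probabilities
= 3/4 × 3/4 × 3/4 = 27/64
Expected count = 27/64 × 1472 = 621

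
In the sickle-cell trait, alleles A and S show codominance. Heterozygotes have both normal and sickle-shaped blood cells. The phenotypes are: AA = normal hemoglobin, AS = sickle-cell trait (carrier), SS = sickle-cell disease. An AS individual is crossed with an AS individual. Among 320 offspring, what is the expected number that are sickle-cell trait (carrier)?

Punnett square for AS × AS:
Offspring genotypes: 1 AA, 2 AS, 1 SS
Phenotype counts: 1 normal hemoglobin, 2 sickle-cell trait (carrier), 1 sickle-cell disease
sickle-cell trait (carrier): 2 out of 4 → fraction 1/2
Expected count = 1/2 × 320 = 160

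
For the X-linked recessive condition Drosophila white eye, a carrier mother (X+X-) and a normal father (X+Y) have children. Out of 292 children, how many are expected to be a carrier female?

Cross: X+X- × X+Y
Offspring: 1 X+X+, 1 X+Y, 1 X+X-, 1 X-Y
Probability of a carrier female: 1/4
Expected count = 1/4 × 292 = 73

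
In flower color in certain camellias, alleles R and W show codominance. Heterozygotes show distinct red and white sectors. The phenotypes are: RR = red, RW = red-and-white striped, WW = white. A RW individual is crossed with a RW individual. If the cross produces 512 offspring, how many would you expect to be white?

Punnett square for RW × RW:
Offspring genotypes: 1 RR, 2 RW, 1 WW
Phenotype counts: 1 red, 2 red-and-white striped, 1 white
white: 1 out of 4 → fraction 1/4
Expected count = 1/4 × 512 = 128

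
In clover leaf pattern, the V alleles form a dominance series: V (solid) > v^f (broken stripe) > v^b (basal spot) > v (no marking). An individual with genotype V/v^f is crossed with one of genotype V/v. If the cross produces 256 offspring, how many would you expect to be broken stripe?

Cross: V/v^f × V/v
Allele dominance: V > v^f > v^b > v
Offspring genotypes: 1 V/V, 1 V/v, 1 V/v^f, 1 v^f/v
Phenotype counts: 3 solid, 1 broken stripe
broken stripe: 1 out of 4 → fraction 1/4
Expected count = 1/4 × 256 = 64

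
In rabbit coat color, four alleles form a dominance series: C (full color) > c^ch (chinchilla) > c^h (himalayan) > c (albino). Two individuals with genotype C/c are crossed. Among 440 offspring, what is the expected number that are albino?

Cross: C/c × C/c
Allele dominance: C > c^ch > c^h > c
Offspring genotypes: 1 C/C, 2 C/c, 1 c/c
Phenotype counts: 3 full color, 1 albino
albino: 1 out of 4 → fraction 1/4
Expected count = 1/4 × 440 = 110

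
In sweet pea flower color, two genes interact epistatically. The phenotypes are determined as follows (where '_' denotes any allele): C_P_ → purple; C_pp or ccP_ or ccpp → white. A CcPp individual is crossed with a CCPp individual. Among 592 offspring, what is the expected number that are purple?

Cross: CcPp × CCPp — consider each gene separately:
C gene: Cc × CC → 2 CC, 2 Cc → 4 C_ (out of 4)
P gene: Pp × Pp → 1 PP, 2 Pp, 1 pp → 3 P_ : 1 pp (out of 4)
Genotype classes (out of 4 × 4 = 16): C_P_ = 4×3 = 12; C_pp = 4×1 = 4
Apply the phenotype rules: C_P_ (12) → purple; C_pp (4) → white
Phenotype counts (out of 16): 12 purple, 4 white
purple: 12 out of 16 → fraction 3/4
Expected count = 3/4 × 592 = 444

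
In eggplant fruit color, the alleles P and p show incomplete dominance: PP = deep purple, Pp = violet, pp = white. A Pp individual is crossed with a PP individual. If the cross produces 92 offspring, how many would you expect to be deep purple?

Punnett square for Pp × PP:
Offspring genotypes: 2 PP, 2 Pp
Phenotype counts: 2 deep purple, 2 violet
deep purple: 2 out of 4 → fraction 1/2
Expected count = 1/2 × 92 = 46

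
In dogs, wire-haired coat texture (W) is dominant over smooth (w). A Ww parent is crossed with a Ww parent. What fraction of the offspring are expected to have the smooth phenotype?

Punnett square for Ww × Ww:
Offspring genotypes: 1 WW, 2 Ww, 1 ww
Total offspring: 4
Count with target: 1
Probability: 1/4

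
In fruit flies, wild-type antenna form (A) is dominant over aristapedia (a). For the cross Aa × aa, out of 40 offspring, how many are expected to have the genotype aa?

Punnett square for Aa × aa:
Offspring genotypes: 2 Aa, 2 aa
Total offspring: 4
Count with target: 2
Probability: 2/4 = 1/2
Expected count = 1/2 × 40 = 20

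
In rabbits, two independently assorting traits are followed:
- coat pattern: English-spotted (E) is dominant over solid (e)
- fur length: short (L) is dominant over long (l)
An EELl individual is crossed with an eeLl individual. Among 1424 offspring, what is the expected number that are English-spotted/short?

Dihybrid cross EELl × eeLl — consider each gene separately:
coat pattern: EE × ee → 4 Ee → 4 E_ (out of 4)
fur length: Ll × Ll → 1 LL, 2 Ll, 1 ll → 3 L_ : 1 ll (out of 4)
Combine (counts out of 4 × 4 = 16): English-spotted/short (E_L_) = 4×3 = 12; English-spotted/long (E_ll) = 4×1 = 4
Phenotype counts (out of 16): 12 English-spotted/short, 4 English-spotted/long
English-spotted/short: 12 out of 16 → fraction 3/4
Expected count = 3/4 × 1424 = 1068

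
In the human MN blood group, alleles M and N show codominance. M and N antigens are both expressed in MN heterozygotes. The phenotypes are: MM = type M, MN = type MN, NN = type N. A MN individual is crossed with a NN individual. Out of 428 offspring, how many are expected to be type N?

Punnett square for MN × NN:
Offspring genotypes: 2 MN, 2 NN
Phenotype counts: 2 type MN, 2 type N
type N: 2 out of 4 → fraction 1/2
Expected count = 1/2 × 428 = 214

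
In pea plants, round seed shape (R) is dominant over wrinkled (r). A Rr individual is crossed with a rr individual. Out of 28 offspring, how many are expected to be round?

Punnett square for Rr × rr:
Offspring genotypes: 2 Rr, 2 rr
round: 2, wrinkled: 2
round: 2 out of 4 → fraction 1/2
Expected count = 1/2 × 28 = 14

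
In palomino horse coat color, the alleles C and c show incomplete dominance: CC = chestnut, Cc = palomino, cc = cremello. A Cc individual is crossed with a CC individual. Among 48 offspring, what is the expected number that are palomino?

Punnett square for Cc × CC:
Offspring genotypes: 2 CC, 2 Cc
Phenotype counts: 2 chestnut, 2 palomino
palomino: 2 out of 4 → fraction 1/2
Expected count = 1/2 × 48 = 24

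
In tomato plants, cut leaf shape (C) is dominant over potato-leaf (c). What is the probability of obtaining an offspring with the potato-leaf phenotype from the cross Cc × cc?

Punnett square for Cc × cc:
Offspring genotypes: 2 Cc, 2 cc
Total offspring: 4
Count with target: 2
Probability: 2/4 = 1/2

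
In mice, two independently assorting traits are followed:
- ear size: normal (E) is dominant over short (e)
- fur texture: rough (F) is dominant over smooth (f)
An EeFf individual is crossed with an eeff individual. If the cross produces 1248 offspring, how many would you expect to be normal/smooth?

Dihybrid cross EeFf × eeff — consider each gene separately:
ear size: Ee × ee → 2 Ee, 2 ee → 2 E_ : 2 ee (out of 4)
fur texture: Ff × ff → 2 Ff, 2 ff → 2 F_ : 2 ff (out of 4)
Combine (counts out of 4 × 4 = 16): normal/rough (E_F_) = 2×2 = 4; normal/smooth (E_ff) = 2×2 = 4; short/rough (eeF_) = 2×2 = 4; short/smooth (eeff) = 2×2 = 4
Phenotype counts (out of 16): 4 normal/rough, 4 normal/smooth, 4 short/rough, 4 short/smooth
normal/smooth: 4 out of 16 → fraction 1/4
Expected count = 1/4 × 1248 = 312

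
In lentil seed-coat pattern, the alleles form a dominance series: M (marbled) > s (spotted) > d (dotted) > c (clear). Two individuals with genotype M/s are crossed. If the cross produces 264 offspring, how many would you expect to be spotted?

Cross: M/s × M/s
Allele dominance: M > s > d > c
Offspring genotypes: 1 M/M, 2 M/s, 1 s/s
Phenotype counts: 3 marbled, 1 spotted
spotted: 1 out of 4 → fraction 1/4
Expected count = 1/4 × 264 = 66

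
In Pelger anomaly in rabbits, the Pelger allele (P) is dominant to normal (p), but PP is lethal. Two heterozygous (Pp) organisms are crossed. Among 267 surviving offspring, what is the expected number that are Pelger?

Cross: Pp × Pp
Punnett square offspring (before lethality): 1 PP, 2 Pp, 1 pp
The PP genotype is lethal (embryos die); surviving offspring: 2 Pp, 1 pp
Pelger: 2 out of 3 → fraction 2/3
Expected count = 2/3 × 267 = 178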